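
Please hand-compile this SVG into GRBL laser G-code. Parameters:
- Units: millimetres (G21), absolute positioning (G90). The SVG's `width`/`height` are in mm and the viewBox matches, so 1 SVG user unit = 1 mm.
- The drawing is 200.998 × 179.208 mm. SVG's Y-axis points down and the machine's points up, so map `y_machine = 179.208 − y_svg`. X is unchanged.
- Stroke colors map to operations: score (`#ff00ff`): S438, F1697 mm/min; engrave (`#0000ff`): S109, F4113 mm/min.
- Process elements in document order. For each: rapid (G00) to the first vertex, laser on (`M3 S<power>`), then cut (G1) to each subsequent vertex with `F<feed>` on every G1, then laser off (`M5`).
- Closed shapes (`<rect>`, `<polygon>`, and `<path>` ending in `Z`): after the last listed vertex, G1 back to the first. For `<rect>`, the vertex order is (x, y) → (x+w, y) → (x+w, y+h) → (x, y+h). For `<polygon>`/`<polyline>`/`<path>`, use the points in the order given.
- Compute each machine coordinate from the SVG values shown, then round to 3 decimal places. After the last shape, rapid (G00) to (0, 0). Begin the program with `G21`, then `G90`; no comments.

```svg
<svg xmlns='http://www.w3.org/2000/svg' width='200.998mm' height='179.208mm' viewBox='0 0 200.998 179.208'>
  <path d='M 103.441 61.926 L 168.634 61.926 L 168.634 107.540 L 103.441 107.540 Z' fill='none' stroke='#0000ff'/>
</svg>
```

viewBox `0 0 200.998 179.208` with mm width/height → 1 unit = 1 mm. Flip: y_m = 179.208 − y_svg.

**Shape 1** — `<path>` rectangle, stroke `#0000ff` → engrave (S109, F4113). Machine vertices: (103.441,117.282) → (168.634,117.282) → (168.634,71.668) → (103.441,71.668) → (103.441,117.282). Closed: final G1 returns to the first vertex.

G21
G90
G00 X103.441 Y117.282
M3 S109
G1 X168.634 Y117.282 F4113
G1 X168.634 Y71.668 F4113
G1 X103.441 Y71.668 F4113
G1 X103.441 Y117.282 F4113
M5
G00 X0.000 Y0.000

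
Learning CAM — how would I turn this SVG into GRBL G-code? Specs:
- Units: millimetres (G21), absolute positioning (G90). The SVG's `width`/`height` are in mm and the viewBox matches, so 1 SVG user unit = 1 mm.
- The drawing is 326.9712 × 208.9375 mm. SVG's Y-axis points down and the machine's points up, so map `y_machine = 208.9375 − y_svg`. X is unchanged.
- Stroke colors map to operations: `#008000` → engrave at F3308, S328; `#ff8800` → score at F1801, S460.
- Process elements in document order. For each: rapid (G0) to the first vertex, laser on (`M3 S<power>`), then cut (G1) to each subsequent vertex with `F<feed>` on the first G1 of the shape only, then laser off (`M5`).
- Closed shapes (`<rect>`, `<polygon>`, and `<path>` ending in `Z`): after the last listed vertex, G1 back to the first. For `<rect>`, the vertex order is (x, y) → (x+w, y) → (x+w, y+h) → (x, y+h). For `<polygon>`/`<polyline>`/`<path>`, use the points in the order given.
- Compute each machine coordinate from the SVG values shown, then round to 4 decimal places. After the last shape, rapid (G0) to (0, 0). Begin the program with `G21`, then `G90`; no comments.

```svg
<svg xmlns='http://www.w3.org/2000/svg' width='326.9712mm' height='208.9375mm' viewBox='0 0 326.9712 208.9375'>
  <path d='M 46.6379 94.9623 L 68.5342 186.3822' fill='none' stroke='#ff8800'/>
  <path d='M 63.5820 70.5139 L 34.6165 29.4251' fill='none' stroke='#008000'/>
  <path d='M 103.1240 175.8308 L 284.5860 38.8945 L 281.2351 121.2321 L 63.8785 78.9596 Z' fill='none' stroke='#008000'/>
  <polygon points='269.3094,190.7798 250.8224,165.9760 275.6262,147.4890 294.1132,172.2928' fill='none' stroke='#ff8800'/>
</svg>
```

G21
G90
G0 X46.6379 Y113.9752
M3 S460
G1 X68.5342 Y22.5553 F1801
M5
G0 X63.5820 Y138.4236
M3 S328
G1 X34.6165 Y179.5124 F3308
M5
G0 X103.1240 Y33.1067
M3 S328
G1 X284.5860 Y170.0430 F3308
G1 X281.2351 Y87.7054
G1 X63.8785 Y129.9779
G1 X103.1240 Y33.1067
M5
G0 X269.3094 Y18.1577
M3 S460
G1 X250.8224 Y42.9615 F1801
G1 X275.6262 Y61.4485
G1 X294.1132 Y36.6447
G1 X269.3094 Y18.1577
M5
G0 X0.0000 Y0.0000

viewBox `0 0 326.9712 208.9375` with mm width/height → 1 unit = 1 mm. Flip: y_m = 208.9375 − y_svg.

**Shape 1** — `<path>` line segment, stroke `#ff8800` → score (S460, F1801). Machine vertices: (46.6379,113.9752) → (68.5342,22.5553). Open path.

**Shape 2** — `<path>` line segment, stroke `#008000` → engrave (S328, F3308). Machine vertices: (63.5820,138.4236) → (34.6165,179.5124). Open path.

**Shape 3** — `<path>` closed polygon, stroke `#008000` → engrave (S328, F3308). Machine vertices: (103.1240,33.1067) → (284.5860,170.0430) → (281.2351,87.7054) → (63.8785,129.9779) → (103.1240,33.1067). Closed: final G1 returns to the first vertex.

**Shape 4** — `<polygon>` regular polygon, stroke `#ff8800` → score (S460, F1801). Machine vertices: (269.3094,18.1577) → (250.8224,42.9615) → (275.6262,61.4485) → (294.1132,36.6447) → (269.3094,18.1577). Closed: final G1 returns to the first vertex.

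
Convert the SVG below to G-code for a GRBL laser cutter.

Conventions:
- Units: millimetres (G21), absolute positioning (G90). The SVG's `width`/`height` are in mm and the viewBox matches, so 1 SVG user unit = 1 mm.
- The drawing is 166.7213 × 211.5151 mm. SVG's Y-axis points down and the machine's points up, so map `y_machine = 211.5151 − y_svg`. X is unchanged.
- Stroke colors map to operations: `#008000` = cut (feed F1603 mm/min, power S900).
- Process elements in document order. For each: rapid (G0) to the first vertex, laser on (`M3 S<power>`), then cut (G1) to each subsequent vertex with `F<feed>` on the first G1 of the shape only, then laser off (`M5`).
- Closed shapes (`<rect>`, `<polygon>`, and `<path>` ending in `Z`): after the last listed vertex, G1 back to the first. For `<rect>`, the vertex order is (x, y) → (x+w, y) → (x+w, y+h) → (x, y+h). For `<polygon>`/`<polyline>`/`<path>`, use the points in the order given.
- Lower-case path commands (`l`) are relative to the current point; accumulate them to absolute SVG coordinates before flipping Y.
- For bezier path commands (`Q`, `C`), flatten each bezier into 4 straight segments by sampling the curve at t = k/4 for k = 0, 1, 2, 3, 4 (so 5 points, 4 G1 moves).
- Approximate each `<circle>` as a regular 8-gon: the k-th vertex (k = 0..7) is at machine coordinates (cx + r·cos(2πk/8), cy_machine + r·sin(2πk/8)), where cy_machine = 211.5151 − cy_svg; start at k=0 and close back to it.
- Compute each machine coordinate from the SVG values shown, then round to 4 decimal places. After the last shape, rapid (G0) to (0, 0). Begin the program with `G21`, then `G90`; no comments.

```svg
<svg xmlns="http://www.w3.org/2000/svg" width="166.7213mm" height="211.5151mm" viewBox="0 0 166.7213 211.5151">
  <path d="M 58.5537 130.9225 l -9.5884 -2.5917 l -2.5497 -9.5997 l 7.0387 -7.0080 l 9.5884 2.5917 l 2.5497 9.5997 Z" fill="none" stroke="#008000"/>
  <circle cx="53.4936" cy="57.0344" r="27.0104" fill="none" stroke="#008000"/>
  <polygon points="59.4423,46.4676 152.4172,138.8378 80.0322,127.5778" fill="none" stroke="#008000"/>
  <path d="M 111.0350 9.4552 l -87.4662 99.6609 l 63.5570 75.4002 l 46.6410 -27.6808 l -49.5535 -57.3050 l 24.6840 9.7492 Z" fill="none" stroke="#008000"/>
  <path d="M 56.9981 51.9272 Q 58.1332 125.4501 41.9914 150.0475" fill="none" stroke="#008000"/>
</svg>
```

G21
G90
G0 X58.5537 Y80.5926
M3 S900
G1 X48.9653 Y83.1843 F1603
G1 X46.4156 Y92.7840
G1 X53.4543 Y99.7920
G1 X63.0427 Y97.2003
G1 X65.5924 Y87.6006
G1 X58.5537 Y80.5926
M5
G0 X80.5040 Y154.4807
M3 S900
G1 X72.5928 Y173.5799 F1603
G1 X53.4936 Y181.4911
G1 X34.3944 Y173.5799
G1 X26.4832 Y154.4807
G1 X34.3944 Y135.3815
G1 X53.4936 Y127.4703
G1 X72.5928 Y135.3815
G1 X80.5040 Y154.4807
M5
G0 X59.4423 Y165.0475
M3 S900
G1 X152.4172 Y72.6773 F1603
G1 X80.0322 Y83.9373
G1 X59.4423 Y165.0475
M5
G0 X111.0350 Y202.0599
M3 S900
G1 X23.5688 Y102.3990 F1603
G1 X87.1258 Y26.9988
G1 X133.7668 Y54.6796
G1 X84.2133 Y111.9846
G1 X108.8973 Y102.2354
G1 X111.0350 Y202.0599
M5
G0 X56.9981 Y159.5879
M3 S900
G1 X56.4858 Y125.8843 F1603
G1 X53.8140 Y98.2964
G1 X48.9825 Y76.8241
G1 X41.9914 Y61.4676
M5
G0 X0.0000 Y0.0000

Since the viewBox matches the mm dimensions, user units are millimetres directly. The only transform is the Y-flip y_m = 211.5151 − y_svg.

Shape 1 is a regular polygon drawn with `<path>`. Its stroke #008000 means cut at S900, F1603. After flipping Y the toolpath is (58.5537,80.5926) → (48.9653,83.1843) → (46.4156,92.7840) → (53.4543,99.7920) → (63.0427,97.2003) → (65.5924,87.6006) → (58.5537,80.5926), returning to the start.

Shape 2 is a circle drawn with `<circle>`. Its stroke #008000 means cut at S900, F1603. After flipping Y the toolpath is (80.5040,154.4807) → (72.5928,173.5799) → (53.4936,181.4911) → (34.3944,173.5799) → (26.4832,154.4807) → (34.3944,135.3815) → (53.4936,127.4703) → (72.5928,135.3815) → (80.5040,154.4807), returning to the start.

Shape 3 is a closed polygon drawn with `<polygon>`. Its stroke #008000 means cut at S900, F1603. After flipping Y the toolpath is (59.4423,165.0475) → (152.4172,72.6773) → (80.0322,83.9373) → (59.4423,165.0475), returning to the start.

Shape 4 is a closed polygon drawn with `<path>`. Its stroke #008000 means cut at S900, F1603. After flipping Y the toolpath is (111.0350,202.0599) → (23.5688,102.3990) → (87.1258,26.9988) → (133.7668,54.6796) → (84.2133,111.9846) → (108.8973,102.2354) → (111.0350,202.0599), returning to the start.

Shape 5 is a quadratic bezier drawn with `<path>`. Its stroke #008000 means cut at S900, F1603. After flipping Y the toolpath is (56.9981,159.5879) → (56.4858,125.8843) → (53.8140,98.2964) → (48.9825,76.8241) → (41.9914,61.4676).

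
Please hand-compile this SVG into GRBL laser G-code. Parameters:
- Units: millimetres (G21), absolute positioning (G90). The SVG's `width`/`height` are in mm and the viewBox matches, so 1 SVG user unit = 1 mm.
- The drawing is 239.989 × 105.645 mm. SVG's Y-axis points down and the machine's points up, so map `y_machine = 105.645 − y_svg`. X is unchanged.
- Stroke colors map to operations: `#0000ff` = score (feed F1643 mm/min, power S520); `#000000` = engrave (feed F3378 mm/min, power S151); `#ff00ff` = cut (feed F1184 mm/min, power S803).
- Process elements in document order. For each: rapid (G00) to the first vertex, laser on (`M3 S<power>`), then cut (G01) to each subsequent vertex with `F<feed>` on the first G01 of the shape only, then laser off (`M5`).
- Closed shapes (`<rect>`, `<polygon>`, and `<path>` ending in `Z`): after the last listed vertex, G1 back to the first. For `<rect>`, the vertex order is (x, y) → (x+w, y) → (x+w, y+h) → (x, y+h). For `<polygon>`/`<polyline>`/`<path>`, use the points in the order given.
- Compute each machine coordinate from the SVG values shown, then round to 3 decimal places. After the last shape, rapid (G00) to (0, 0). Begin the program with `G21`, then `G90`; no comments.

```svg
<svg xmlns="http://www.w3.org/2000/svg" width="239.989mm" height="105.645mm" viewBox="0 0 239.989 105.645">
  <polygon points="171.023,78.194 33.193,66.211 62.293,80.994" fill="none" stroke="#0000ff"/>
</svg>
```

G21
G90
G00 X171.023 Y27.451
M3 S520
G01 X33.193 Y39.434 F1643
G01 X62.293 Y24.651
G01 X171.023 Y27.451
M5
G00 X0.000 Y0.000

viewBox `0 0 239.989 105.645` with mm width/height → 1 unit = 1 mm. Flip: y_m = 105.645 − y_svg.

**Shape 1** — `<polygon>` closed polygon, stroke `#0000ff` → score (S520, F1643). Machine vertices: (171.023,27.451) → (33.193,39.434) → (62.293,24.651) → (171.023,27.451). Closed: final G1 returns to the first vertex.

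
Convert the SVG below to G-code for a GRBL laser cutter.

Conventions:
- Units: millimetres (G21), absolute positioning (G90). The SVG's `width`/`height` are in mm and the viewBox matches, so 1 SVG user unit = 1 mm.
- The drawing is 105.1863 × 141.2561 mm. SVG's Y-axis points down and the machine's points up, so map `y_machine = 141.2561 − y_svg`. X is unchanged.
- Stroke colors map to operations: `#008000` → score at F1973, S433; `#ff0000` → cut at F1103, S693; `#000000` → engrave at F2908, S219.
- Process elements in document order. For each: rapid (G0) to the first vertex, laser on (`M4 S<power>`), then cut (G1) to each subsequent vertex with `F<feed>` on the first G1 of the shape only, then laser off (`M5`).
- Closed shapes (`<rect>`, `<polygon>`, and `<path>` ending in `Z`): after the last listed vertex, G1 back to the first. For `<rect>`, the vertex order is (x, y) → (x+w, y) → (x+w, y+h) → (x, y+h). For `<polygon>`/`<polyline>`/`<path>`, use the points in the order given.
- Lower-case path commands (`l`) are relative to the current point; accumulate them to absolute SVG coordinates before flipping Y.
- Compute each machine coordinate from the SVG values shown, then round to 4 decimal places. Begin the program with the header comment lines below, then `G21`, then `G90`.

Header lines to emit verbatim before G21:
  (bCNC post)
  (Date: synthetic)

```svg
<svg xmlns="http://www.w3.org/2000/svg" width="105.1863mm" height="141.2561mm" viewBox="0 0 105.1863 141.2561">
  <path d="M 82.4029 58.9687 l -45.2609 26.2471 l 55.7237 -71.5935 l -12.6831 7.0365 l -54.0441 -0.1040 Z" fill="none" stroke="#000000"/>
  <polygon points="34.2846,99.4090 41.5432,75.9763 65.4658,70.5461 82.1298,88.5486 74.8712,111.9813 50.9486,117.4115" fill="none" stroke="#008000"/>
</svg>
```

Since the viewBox matches the mm dimensions, user units are millimetres directly. The only transform is the Y-flip y_m = 141.2561 − y_svg.

Shape 1 is a closed polygon drawn with `<path>`. Its stroke #000000 means engrave at S219, F2908. After flipping Y the toolpath is (82.4029,82.2874) → (37.1420,56.0403) → (92.8657,127.6338) → (80.1826,120.5973) → (26.1385,120.7013) → (82.4029,82.2874), returning to the start.

Shape 2 is a regular polygon drawn with `<polygon>`. Its stroke #008000 means score at S433, F1973. After flipping Y the toolpath is (34.2846,41.8471) → (41.5432,65.2798) → (65.4658,70.7100) → (82.1298,52.7075) → (74.8712,29.2748) → (50.9486,23.8446) → (34.2846,41.8471), returning to the start.

(bCNC post)
(Date: synthetic)
G21
G90
G0 X82.4029 Y82.2874
M4 S219
G1 X37.1420 Y56.0403 F2908
G1 X92.8657 Y127.6338
G1 X80.1826 Y120.5973
G1 X26.1385 Y120.7013
G1 X82.4029 Y82.2874
M5
G0 X34.2846 Y41.8471
M4 S433
G1 X41.5432 Y65.2798 F1973
G1 X65.4658 Y70.7100
G1 X82.1298 Y52.7075
G1 X74.8712 Y29.2748
G1 X50.9486 Y23.8446
G1 X34.2846 Y41.8471
M5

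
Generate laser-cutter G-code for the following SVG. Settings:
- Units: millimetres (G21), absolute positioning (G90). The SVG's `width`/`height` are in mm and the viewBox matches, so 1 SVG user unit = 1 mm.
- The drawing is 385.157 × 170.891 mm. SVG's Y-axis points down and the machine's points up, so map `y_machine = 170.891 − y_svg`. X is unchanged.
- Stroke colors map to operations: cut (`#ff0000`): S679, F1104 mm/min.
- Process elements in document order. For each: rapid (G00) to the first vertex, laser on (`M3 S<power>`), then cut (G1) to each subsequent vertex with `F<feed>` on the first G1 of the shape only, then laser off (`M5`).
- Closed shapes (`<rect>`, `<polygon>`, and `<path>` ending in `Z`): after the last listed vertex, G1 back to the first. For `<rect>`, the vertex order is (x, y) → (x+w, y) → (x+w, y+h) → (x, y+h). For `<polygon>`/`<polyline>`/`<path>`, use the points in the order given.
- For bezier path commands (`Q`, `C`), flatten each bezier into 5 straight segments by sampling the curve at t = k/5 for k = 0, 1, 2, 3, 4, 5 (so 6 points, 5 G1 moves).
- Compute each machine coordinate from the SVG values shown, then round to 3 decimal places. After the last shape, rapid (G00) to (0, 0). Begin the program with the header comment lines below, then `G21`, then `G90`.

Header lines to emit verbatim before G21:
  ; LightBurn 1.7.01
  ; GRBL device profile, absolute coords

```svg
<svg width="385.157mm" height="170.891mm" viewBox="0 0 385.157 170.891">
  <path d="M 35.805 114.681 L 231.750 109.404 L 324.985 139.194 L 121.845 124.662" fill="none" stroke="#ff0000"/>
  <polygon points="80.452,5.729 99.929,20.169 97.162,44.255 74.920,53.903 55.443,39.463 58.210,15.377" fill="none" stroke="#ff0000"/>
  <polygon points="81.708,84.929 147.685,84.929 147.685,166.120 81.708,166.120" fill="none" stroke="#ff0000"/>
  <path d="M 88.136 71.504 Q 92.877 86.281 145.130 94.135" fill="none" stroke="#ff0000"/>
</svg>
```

viewBox `0 0 385.157 170.891` with mm width/height → 1 unit = 1 mm. Flip: y_m = 170.891 − y_svg.

**Shape 1** — `<path>` open polyline, stroke `#ff0000` → cut (S679, F1104). Machine vertices: (35.805,56.210) → (231.750,61.487) → (324.985,31.697) → (121.845,46.229). Open path.

**Shape 2** — `<polygon>` regular polygon, stroke `#ff0000` → cut (S679, F1104). Machine vertices: (80.452,165.162) → (99.929,150.722) → (97.162,126.636) → (74.920,116.988) → (55.443,131.428) → (58.210,155.514) → (80.452,165.162). Closed: final G1 returns to the first vertex.

**Shape 3** — `<polygon>` rectangle, stroke `#ff0000` → cut (S679, F1104). Machine vertices: (81.708,85.962) → (147.685,85.962) → (147.685,4.771) → (81.708,4.771) → (81.708,85.962). Closed: final G1 returns to the first vertex.

**Shape 4** — `<path>` quadratic bezier, stroke `#ff0000` → cut (S679, F1104). Control points (SVG): P0=(88.136,71.504), P1=(92.877,86.281), P2=(145.130,94.135); sampled at t=k/5. Machine vertices: (88.136,99.387) → (91.933,93.753) → (99.531,88.673) → (110.930,84.147) → (126.129,80.175) → (145.130,76.756). Open path.

; LightBurn 1.7.01
; GRBL device profile, absolute coords
G21
G90
G00 X35.805 Y56.210
M3 S679
G1 X231.750 Y61.487 F1104
G1 X324.985 Y31.697
G1 X121.845 Y46.229
M5
G00 X80.452 Y165.162
M3 S679
G1 X99.929 Y150.722 F1104
G1 X97.162 Y126.636
G1 X74.920 Y116.988
G1 X55.443 Y131.428
G1 X58.210 Y155.514
G1 X80.452 Y165.162
M5
G00 X81.708 Y85.962
M3 S679
G1 X147.685 Y85.962 F1104
G1 X147.685 Y4.771
G1 X81.708 Y4.771
G1 X81.708 Y85.962
M5
G00 X88.136 Y99.387
M3 S679
G1 X91.933 Y93.753 F1104
G1 X99.531 Y88.673
G1 X110.930 Y84.147
G1 X126.129 Y80.175
G1 X145.130 Y76.756
M5
G00 X0.000 Y0.000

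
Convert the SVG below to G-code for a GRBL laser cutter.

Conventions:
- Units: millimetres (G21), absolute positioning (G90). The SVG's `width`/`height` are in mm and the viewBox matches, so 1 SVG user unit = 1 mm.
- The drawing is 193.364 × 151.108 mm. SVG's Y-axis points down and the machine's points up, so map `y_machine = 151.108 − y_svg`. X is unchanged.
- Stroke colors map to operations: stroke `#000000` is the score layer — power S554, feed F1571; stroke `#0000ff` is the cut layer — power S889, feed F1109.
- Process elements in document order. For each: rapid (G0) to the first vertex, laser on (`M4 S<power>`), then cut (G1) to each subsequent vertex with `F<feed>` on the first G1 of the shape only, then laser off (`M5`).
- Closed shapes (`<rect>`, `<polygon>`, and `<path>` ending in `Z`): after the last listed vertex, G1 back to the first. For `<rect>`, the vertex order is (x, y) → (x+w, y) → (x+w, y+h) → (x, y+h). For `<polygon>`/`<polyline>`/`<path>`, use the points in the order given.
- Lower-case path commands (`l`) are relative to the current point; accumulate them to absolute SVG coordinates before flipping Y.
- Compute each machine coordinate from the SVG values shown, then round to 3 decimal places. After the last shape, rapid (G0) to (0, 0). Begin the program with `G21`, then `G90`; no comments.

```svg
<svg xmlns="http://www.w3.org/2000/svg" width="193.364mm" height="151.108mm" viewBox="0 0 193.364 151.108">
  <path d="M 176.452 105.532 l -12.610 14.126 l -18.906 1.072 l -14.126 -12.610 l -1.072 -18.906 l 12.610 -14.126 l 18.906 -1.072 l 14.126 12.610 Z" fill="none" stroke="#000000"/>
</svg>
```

G21
G90
G0 X176.452 Y45.576
M4 S554
G1 X163.842 Y31.450 F1571
G1 X144.936 Y30.378
G1 X130.810 Y42.988
G1 X129.738 Y61.894
G1 X142.348 Y76.020
G1 X161.254 Y77.092
G1 X175.380 Y64.482
G1 X176.452 Y45.576
M5
G0 X0.000 Y0.000

1 u = 1 mm; y_m = 151.108 − y.

[1] `<path>` regular polygon, #000000→score S554 F1571: (176.452,45.576) → (163.842,31.450) → (144.936,30.378) → (130.810,42.988) → (129.738,61.894) → (142.348,76.020) → (161.254,77.092) → (175.380,64.482) → (176.452,45.576) (closed)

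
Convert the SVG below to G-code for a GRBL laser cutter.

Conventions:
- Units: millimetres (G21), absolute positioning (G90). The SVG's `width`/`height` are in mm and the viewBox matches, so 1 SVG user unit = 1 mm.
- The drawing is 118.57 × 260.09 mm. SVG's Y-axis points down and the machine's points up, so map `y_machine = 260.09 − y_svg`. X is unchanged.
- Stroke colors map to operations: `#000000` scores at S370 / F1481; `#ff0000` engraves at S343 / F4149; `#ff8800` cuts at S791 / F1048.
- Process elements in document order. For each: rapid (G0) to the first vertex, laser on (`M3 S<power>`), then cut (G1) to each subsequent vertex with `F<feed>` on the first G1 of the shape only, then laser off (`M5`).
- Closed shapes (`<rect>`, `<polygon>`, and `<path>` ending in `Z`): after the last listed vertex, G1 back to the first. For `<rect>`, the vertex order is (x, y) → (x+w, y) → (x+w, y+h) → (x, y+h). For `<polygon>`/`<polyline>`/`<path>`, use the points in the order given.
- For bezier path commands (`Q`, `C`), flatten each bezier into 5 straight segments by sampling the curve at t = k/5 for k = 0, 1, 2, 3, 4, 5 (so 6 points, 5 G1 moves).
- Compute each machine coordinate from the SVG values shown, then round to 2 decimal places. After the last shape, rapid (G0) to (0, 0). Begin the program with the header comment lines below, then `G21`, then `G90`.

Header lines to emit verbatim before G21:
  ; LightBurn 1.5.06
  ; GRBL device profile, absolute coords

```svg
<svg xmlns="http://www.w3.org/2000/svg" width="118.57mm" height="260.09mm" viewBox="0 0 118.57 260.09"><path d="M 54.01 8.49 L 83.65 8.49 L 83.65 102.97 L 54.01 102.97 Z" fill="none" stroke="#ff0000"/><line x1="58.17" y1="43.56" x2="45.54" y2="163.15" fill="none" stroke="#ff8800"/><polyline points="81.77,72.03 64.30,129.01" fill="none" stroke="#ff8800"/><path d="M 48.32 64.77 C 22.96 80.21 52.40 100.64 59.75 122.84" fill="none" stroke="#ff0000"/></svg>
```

; LightBurn 1.5.06
; GRBL device profile, absolute coords
G21
G90
G0 X54.01 Y251.60
M3 S343
G1 X83.65 Y251.60 F4149
G1 X83.65 Y157.12
G1 X54.01 Y157.12
G1 X54.01 Y251.60
M5
G0 X58.17 Y216.53
M3 S791
G1 X45.54 Y96.94 F1048
M5
G0 X81.77 Y188.06
M3 S791
G1 X64.30 Y131.08 F1048
M5
G0 X48.32 Y195.32
M3 S343
G1 X39.06 Y185.48 F4149
G1 X39.27 Y174.60
G1 X45.25 Y162.83
G1 X53.30 Y150.33
G1 X59.75 Y137.25
M5
G0 X0.00 Y0.00

Since the viewBox matches the mm dimensions, user units are millimetres directly. The only transform is the Y-flip y_m = 260.09 − y_svg.

Shape 1 is a rectangle drawn with `<path>`. Its stroke #ff0000 means engrave at S343, F4149. After flipping Y the toolpath is (54.01,251.60) → (83.65,251.60) → (83.65,157.12) → (54.01,157.12) → (54.01,251.60), returning to the start.

Shape 2 is a line segment drawn with `<line>`. Its stroke #ff8800 means cut at S791, F1048. After flipping Y the toolpath is (58.17,216.53) → (45.54,96.94).

Shape 3 is a line segment drawn with `<polyline>`. Its stroke #ff8800 means cut at S791, F1048. After flipping Y the toolpath is (81.77,188.06) → (64.30,131.08).

Shape 4 is a cubic bezier drawn with `<path>`. Its stroke #ff0000 means engrave at S343, F4149. After flipping Y the toolpath is (48.32,195.32) → (39.06,185.48) → (39.27,174.60) → (45.25,162.83) → (53.30,150.33) → (59.75,137.25).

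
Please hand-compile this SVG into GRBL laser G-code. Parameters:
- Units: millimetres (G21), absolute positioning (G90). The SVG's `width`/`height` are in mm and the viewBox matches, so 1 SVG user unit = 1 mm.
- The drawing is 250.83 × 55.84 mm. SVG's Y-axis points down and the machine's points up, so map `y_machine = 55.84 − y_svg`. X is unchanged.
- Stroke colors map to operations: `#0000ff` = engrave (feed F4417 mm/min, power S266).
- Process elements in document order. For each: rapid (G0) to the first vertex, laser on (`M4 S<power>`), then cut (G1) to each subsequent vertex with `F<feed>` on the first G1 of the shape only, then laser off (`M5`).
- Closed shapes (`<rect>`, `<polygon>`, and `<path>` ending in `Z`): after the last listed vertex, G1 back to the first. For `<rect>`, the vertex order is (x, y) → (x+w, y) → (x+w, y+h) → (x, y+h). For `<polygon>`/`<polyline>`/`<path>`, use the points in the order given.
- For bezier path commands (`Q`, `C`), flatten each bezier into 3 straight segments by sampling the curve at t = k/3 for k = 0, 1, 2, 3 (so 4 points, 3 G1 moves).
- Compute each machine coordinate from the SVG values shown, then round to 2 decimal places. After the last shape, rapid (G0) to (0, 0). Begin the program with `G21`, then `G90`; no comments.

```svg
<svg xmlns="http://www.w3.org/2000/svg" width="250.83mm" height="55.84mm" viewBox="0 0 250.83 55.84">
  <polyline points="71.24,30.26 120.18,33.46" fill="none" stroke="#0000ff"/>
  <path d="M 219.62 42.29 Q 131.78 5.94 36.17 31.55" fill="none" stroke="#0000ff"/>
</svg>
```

G21
G90
G0 X71.24 Y25.58
M4 S266
G1 X120.18 Y22.38 F4417
M5
G0 X219.62 Y13.55
M4 S266
G1 X160.20 Y30.90 F4417
G1 X99.05 Y34.48
G1 X36.17 Y24.29
M5
G0 X0.00 Y0.00

1 u = 1 mm; y_m = 55.84 − y.

[1] `<polyline>` line segment, #0000ff→engrave S266 F4417: (71.24,25.58) → (120.18,22.38)

[2] `<path>` quadratic bezier, #0000ff→engrave S266 F4417: (219.62,13.55) → (160.20,30.90) → (99.05,34.48) → (36.17,24.29)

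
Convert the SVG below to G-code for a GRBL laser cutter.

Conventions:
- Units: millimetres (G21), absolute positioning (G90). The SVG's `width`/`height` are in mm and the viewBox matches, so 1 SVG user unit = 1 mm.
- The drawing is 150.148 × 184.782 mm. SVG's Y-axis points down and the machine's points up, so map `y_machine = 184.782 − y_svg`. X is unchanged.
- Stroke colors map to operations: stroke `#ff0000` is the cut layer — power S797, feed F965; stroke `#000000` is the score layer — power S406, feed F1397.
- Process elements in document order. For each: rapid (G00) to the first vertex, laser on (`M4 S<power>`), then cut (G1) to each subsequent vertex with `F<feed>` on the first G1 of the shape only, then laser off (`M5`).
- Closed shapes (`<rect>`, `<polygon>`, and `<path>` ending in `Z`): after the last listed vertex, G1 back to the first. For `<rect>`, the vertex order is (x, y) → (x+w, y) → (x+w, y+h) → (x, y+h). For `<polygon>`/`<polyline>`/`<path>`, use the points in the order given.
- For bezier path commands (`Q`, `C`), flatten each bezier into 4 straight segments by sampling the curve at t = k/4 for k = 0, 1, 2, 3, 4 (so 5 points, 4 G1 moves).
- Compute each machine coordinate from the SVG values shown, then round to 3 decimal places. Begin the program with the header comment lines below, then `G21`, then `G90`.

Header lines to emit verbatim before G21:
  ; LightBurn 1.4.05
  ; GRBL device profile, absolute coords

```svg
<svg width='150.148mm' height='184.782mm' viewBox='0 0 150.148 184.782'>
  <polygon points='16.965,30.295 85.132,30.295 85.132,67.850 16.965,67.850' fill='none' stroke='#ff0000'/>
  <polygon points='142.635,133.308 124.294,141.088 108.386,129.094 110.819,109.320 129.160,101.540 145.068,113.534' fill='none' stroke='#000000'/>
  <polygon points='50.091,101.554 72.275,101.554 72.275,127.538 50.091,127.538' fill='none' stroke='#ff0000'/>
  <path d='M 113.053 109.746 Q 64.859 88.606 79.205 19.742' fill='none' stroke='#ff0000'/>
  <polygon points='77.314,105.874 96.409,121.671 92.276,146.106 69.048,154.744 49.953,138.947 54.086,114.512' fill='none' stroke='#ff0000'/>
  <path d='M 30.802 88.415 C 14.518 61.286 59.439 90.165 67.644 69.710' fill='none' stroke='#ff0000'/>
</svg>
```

; LightBurn 1.4.05
; GRBL device profile, absolute coords
G21
G90
G00 X16.965 Y154.487
M4 S797
G1 X85.132 Y154.487 F965
G1 X85.132 Y116.932
G1 X16.965 Y116.932
G1 X16.965 Y154.487
M5
G00 X142.635 Y51.474
M4 S406
G1 X124.294 Y43.694 F1397
G1 X108.386 Y55.688
G1 X110.819 Y75.462
G1 X129.160 Y83.242
G1 X145.068 Y71.248
G1 X142.635 Y51.474
M5
G00 X50.091 Y83.228
M4 S797
G1 X72.275 Y83.228 F965
G1 X72.275 Y57.244
G1 X50.091 Y57.244
G1 X50.091 Y83.228
M5
G00 X113.053 Y75.036
M4 S797
G1 X92.865 Y88.589 F965
G1 X80.494 Y108.107
G1 X75.941 Y133.591
G1 X79.205 Y165.040
M5
G00 X77.314 Y78.908
M4 S797
G1 X96.409 Y63.111 F965
G1 X92.276 Y38.676
G1 X69.048 Y30.038
G1 X49.953 Y45.835
G1 X54.086 Y70.270
G1 X77.314 Y78.908
M5
G00 X30.802 Y96.367
M4 S797
G1 X28.535 Y107.858 F965
G1 X40.040 Y108.222
G1 X56.136 Y107.335
G1 X67.644 Y115.072
M5

viewBox `0 0 150.148 184.782` with mm width/height → 1 unit = 1 mm. Flip: y_m = 184.782 − y_svg.

**Shape 1** — `<polygon>` rectangle, stroke `#ff0000` → cut (S797, F965). Machine vertices: (16.965,154.487) → (85.132,154.487) → (85.132,116.932) → (16.965,116.932) → (16.965,154.487). Closed: final G1 returns to the first vertex.

**Shape 2** — `<polygon>` regular polygon, stroke `#000000` → score (S406, F1397). Machine vertices: (142.635,51.474) → (124.294,43.694) → (108.386,55.688) → (110.819,75.462) → (129.160,83.242) → (145.068,71.248) → (142.635,51.474). Closed: final G1 returns to the first vertex.

**Shape 3** — `<polygon>` rectangle, stroke `#ff0000` → cut (S797, F965). Machine vertices: (50.091,83.228) → (72.275,83.228) → (72.275,57.244) → (50.091,57.244) → (50.091,83.228). Closed: final G1 returns to the first vertex.

**Shape 4** — `<path>` quadratic bezier, stroke `#ff0000` → cut (S797, F965). Control points (SVG): P0=(113.053,109.746), P1=(64.859,88.606), P2=(79.205,19.742); sampled at t=k/4. Machine vertices: (113.053,75.036) → (92.865,88.589) → (80.494,108.107) → (75.941,133.591) → (79.205,165.040). Open path.

**Shape 5** — `<polygon>` regular polygon, stroke `#ff0000` → cut (S797, F965). Machine vertices: (77.314,78.908) → (96.409,63.111) → (92.276,38.676) → (69.048,30.038) → (49.953,45.835) → (54.086,70.270) → (77.314,78.908). Closed: final G1 returns to the first vertex.

**Shape 6** — `<path>` cubic bezier, stroke `#ff0000` → cut (S797, F965). Control points (SVG): P0=(30.802,88.415), P1=(14.518,61.286), P2=(59.439,90.165), P3=(67.644,69.710); sampled at t=k/4. Machine vertices: (30.802,96.367) → (28.535,107.858) → (40.040,108.222) → (56.136,107.335) → (67.644,115.072). Open path.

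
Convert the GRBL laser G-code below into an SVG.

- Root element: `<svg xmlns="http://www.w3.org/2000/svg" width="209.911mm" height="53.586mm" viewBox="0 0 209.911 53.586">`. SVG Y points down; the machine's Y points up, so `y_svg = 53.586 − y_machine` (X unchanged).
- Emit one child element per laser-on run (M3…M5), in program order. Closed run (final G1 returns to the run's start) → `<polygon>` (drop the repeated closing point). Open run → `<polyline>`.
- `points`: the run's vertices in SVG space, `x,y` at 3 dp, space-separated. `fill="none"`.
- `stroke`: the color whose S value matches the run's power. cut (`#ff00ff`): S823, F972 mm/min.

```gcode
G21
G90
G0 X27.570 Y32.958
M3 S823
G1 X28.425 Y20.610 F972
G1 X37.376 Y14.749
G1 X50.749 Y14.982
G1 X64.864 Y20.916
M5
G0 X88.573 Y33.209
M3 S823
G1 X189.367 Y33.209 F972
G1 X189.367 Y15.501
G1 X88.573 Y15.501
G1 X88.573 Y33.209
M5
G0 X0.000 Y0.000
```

Each laser-on run becomes one SVG element. Flip Y back into SVG space with y_svg = 53.586 − y_machine. Every run uses S823, so all elements get stroke `#ff00ff` (cut).

Run 1: The run is open, so emit a `<polyline>` with points (Y-flipped): 27.570,20.628 28.425,32.976 37.376,38.837 50.749,38.604 64.864,32.670.

Run 2: The run returns to its start, so emit a `<polygon>` with points (Y-flipped): 88.573,20.377 189.367,20.377 189.367,38.085 88.573,38.085.

<svg xmlns="http://www.w3.org/2000/svg" width="209.911mm" height="53.586mm" viewBox="0 0 209.911 53.586">
  <polyline points="27.570,20.628 28.425,32.976 37.376,38.837 50.749,38.604 64.864,32.670" fill="none" stroke="#ff00ff"/>
  <polygon points="88.573,20.377 189.367,20.377 189.367,38.085 88.573,38.085" fill="none" stroke="#ff00ff"/>
</svg>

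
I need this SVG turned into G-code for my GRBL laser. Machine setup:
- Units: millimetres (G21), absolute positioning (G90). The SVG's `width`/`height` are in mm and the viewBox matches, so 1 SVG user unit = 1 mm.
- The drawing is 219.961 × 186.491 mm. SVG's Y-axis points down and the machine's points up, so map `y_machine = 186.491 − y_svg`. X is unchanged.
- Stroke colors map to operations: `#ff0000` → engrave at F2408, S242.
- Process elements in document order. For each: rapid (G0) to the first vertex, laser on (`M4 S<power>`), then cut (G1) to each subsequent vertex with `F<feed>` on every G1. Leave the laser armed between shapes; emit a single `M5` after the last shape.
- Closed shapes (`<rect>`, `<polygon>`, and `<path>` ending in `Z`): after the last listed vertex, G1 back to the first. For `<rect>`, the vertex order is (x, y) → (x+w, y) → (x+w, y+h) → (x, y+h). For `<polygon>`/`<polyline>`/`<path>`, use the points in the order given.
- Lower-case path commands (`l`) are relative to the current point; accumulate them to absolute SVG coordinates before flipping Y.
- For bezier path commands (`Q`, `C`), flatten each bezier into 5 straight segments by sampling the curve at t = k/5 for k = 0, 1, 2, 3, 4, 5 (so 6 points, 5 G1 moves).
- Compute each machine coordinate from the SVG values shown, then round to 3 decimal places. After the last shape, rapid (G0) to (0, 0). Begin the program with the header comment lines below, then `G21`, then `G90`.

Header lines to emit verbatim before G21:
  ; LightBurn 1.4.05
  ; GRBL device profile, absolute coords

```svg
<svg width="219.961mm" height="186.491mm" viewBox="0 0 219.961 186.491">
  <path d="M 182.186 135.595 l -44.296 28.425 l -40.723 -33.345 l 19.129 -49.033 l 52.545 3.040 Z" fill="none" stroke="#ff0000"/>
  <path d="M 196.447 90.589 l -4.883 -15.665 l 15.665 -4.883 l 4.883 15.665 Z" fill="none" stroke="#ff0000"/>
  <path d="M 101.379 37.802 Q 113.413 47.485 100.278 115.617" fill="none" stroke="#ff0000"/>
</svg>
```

1 u = 1 mm; y_m = 186.491 − y.

[1] `<path>` regular polygon, #ff0000→engrave S242 F2408: (182.186,50.896) → (137.890,22.471) → (97.167,55.816) → (116.296,104.849) → (168.841,101.809) → (182.186,50.896) (closed)

[2] `<path>` regular polygon, #ff0000→engrave S242 F2408: (196.447,95.902) → (191.564,111.567) → (207.229,116.450) → (212.112,100.785) → (196.447,95.902) (closed)

[3] `<path>` quadratic bezier, #ff0000→engrave S242 F2408: (101.379,148.689) → (105.186,142.478) → (106.979,131.591) → (106.759,116.028) → (104.525,95.789) → (100.278,70.874)

; LightBurn 1.4.05
; GRBL device profile, absolute coords
G21
G90
G0 X182.186 Y50.896
M4 S242
G1 X137.890 Y22.471 F2408
G1 X97.167 Y55.816 F2408
G1 X116.296 Y104.849 F2408
G1 X168.841 Y101.809 F2408
G1 X182.186 Y50.896 F2408
G0 X196.447 Y95.902
M4 S242
G1 X191.564 Y111.567 F2408
G1 X207.229 Y116.450 F2408
G1 X212.112 Y100.785 F2408
G1 X196.447 Y95.902 F2408
G0 X101.379 Y148.689
M4 S242
G1 X105.186 Y142.478 F2408
G1 X106.979 Y131.591 F2408
G1 X106.759 Y116.028 F2408
G1 X104.525 Y95.789 F2408
G1 X100.278 Y70.874 F2408
M5
G0 X0.000 Y0.000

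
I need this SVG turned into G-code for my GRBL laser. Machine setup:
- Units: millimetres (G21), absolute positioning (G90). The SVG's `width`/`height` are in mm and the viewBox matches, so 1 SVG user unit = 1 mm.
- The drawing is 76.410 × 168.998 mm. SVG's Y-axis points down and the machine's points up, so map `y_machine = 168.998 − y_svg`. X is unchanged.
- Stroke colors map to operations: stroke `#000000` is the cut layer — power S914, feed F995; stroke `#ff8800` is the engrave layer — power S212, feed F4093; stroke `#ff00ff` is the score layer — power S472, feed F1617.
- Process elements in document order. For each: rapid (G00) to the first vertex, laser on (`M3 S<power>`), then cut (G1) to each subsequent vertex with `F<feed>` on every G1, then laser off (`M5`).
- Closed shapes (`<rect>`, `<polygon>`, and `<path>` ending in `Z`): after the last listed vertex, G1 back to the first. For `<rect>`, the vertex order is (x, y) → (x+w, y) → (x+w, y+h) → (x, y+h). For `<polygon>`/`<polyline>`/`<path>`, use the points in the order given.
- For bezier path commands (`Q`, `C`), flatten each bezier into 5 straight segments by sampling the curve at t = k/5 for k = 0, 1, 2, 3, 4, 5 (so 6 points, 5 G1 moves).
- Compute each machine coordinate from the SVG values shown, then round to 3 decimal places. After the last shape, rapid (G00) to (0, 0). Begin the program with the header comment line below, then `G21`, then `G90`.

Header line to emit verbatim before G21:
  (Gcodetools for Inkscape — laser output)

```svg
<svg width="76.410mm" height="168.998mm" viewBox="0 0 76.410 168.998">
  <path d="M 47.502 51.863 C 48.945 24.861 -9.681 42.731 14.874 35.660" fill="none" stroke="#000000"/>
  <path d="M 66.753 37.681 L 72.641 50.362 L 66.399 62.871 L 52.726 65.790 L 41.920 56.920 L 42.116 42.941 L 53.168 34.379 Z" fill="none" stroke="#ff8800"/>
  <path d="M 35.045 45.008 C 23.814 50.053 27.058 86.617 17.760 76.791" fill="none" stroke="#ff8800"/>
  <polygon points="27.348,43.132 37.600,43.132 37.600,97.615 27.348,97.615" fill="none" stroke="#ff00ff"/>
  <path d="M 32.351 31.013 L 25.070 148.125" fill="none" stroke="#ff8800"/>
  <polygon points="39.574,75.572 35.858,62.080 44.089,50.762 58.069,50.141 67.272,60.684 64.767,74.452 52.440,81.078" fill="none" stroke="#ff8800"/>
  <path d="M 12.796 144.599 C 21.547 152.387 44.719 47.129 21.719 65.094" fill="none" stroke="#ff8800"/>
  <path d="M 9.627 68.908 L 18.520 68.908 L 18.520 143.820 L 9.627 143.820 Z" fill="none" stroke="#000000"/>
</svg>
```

(Gcodetools for Inkscape — laser output)
G21
G90
G00 X47.502 Y117.135
M3 S914
G1 X42.306 Y128.510 F995
G1 X29.568 Y132.467 F995
G1 X16.167 Y132.356 F995
G1 X8.977 Y131.530 F995
G1 X14.874 Y133.338 F995
M5
G00 X66.753 Y131.317
M3 S212
G1 X72.641 Y118.636 F4093
G1 X66.399 Y106.127 F4093
G1 X52.726 Y103.208 F4093
G1 X41.920 Y112.078 F4093
G1 X42.116 Y126.057 F4093
G1 X53.168 Y134.619 F4093
G1 X66.753 Y131.317 F4093
M5
G00 X35.045 Y123.990
M3 S212
G1 X29.827 Y117.804 F4093
G1 X26.787 Y107.793 F4093
G1 X24.627 Y97.697 F4093
G1 X22.050 Y91.255 F4093
G1 X17.760 Y92.207 F4093
M5
G00 X27.348 Y125.866
M3 S472
G1 X37.600 Y125.866 F1617
G1 X37.600 Y71.383 F1617
G1 X27.348 Y71.383 F1617
G1 X27.348 Y125.866 F1617
M5
G00 X32.351 Y137.985
M3 S212
G1 X25.070 Y20.873 F4093
M5
G00 X39.574 Y93.426
M3 S212
G1 X35.858 Y106.918 F4093
G1 X44.089 Y118.236 F4093
G1 X58.069 Y118.857 F4093
G1 X67.272 Y108.314 F4093
G1 X64.767 Y94.546 F4093
G1 X52.440 Y87.920 F4093
G1 X39.574 Y93.426 F4093
M5
G00 X12.796 Y24.399
M3 S212
G1 X19.292 Y31.402 F4093
G1 X26.341 Y54.194 F4093
G1 X31.034 Y81.436 F4093
G1 X30.463 Y101.786 F4093
G1 X21.719 Y103.904 F4093
M5
G00 X9.627 Y100.090
M3 S914
G1 X18.520 Y100.090 F995
G1 X18.520 Y25.178 F995
G1 X9.627 Y25.178 F995
G1 X9.627 Y100.090 F995
M5
G00 X0.000 Y0.000

Since the viewBox matches the mm dimensions, user units are millimetres directly. The only transform is the Y-flip y_m = 168.998 − y_svg.

Shape 1 is a cubic bezier drawn with `<path>`. Its stroke #000000 means cut at S914, F995. After flipping Y the toolpath is (47.502,117.135) → (42.306,128.510) → (29.568,132.467) → (16.167,132.356) → (8.977,131.530) → (14.874,133.338).

Shape 2 is a regular polygon drawn with `<path>`. Its stroke #ff8800 means engrave at S212, F4093. After flipping Y the toolpath is (66.753,131.317) → (72.641,118.636) → (66.399,106.127) → (52.726,103.208) → (41.920,112.078) → (42.116,126.057) → (53.168,134.619) → (66.753,131.317), returning to the start.

Shape 3 is a cubic bezier drawn with `<path>`. Its stroke #ff8800 means engrave at S212, F4093. After flipping Y the toolpath is (35.045,123.990) → (29.827,117.804) → (26.787,107.793) → (24.627,97.697) → (22.050,91.255) → (17.760,92.207).

Shape 4 is a rectangle drawn with `<polygon>`. Its stroke #ff00ff means score at S472, F1617. After flipping Y the toolpath is (27.348,125.866) → (37.600,125.866) → (37.600,71.383) → (27.348,71.383) → (27.348,125.866), returning to the start.

Shape 5 is a line segment drawn with `<path>`. Its stroke #ff8800 means engrave at S212, F4093. After flipping Y the toolpath is (32.351,137.985) → (25.070,20.873).

Shape 6 is a regular polygon drawn with `<polygon>`. Its stroke #ff8800 means engrave at S212, F4093. After flipping Y the toolpath is (39.574,93.426) → (35.858,106.918) → (44.089,118.236) → (58.069,118.857) → (67.272,108.314) → (64.767,94.546) → (52.440,87.920) → (39.574,93.426), returning to the start.

Shape 7 is a cubic bezier drawn with `<path>`. Its stroke #ff8800 means engrave at S212, F4093. After flipping Y the toolpath is (12.796,24.399) → (19.292,31.402) → (26.341,54.194) → (31.034,81.436) → (30.463,101.786) → (21.719,103.904).

Shape 8 is a rectangle drawn with `<path>`. Its stroke #000000 means cut at S914, F995. After flipping Y the toolpath is (9.627,100.090) → (18.520,100.090) → (18.520,25.178) → (9.627,25.178) → (9.627,100.090), returning to the start.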